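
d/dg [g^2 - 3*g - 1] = 2*g - 3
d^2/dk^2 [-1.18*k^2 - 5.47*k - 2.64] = -2.36000000000000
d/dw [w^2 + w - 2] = 2*w + 1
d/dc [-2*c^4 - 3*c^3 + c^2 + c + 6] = -8*c^3 - 9*c^2 + 2*c + 1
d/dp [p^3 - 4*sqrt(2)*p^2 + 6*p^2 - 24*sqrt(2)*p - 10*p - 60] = 3*p^2 - 8*sqrt(2)*p + 12*p - 24*sqrt(2) - 10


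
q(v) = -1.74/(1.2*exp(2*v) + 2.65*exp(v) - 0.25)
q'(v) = -1.74*(-2.4*exp(2*v) - 2.65*exp(v))/(1.2*exp(2*v) + 2.65*exp(v) - 0.25)^2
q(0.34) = -0.30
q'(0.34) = 0.43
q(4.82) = -0.00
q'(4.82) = 0.00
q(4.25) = -0.00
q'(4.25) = 0.00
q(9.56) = -0.00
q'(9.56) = 0.00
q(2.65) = -0.01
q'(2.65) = 0.01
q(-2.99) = 15.30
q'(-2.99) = 18.75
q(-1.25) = -2.86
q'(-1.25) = 4.50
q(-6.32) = 7.10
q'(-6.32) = 0.14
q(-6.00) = 7.15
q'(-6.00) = 0.19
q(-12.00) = 6.96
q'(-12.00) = 0.00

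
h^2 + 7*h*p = h*(h + 7*p)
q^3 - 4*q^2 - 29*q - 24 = (q - 8)*(q + 1)*(q + 3)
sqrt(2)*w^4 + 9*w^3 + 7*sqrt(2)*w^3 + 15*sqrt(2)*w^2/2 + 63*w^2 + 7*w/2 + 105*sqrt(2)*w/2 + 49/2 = (w + 7)*(w + sqrt(2)/2)*(w + 7*sqrt(2)/2)*(sqrt(2)*w + 1)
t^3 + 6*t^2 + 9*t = t*(t + 3)^2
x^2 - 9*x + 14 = (x - 7)*(x - 2)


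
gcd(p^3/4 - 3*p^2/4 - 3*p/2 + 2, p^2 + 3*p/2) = 1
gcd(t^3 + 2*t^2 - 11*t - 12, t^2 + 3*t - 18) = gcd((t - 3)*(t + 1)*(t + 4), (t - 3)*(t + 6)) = t - 3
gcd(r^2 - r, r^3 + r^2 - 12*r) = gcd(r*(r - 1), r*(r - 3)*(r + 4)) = r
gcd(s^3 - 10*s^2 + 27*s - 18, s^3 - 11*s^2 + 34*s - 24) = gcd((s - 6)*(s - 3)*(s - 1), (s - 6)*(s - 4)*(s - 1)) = s^2 - 7*s + 6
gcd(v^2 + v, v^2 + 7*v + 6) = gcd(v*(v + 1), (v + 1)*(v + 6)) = v + 1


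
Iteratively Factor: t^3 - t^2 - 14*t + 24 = (t - 2)*(t^2 + t - 12) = (t - 2)*(t + 4)*(t - 3)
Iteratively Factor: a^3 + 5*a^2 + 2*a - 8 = (a + 2)*(a^2 + 3*a - 4) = (a + 2)*(a + 4)*(a - 1)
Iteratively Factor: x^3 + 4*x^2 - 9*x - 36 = (x - 3)*(x^2 + 7*x + 12) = (x - 3)*(x + 4)*(x + 3)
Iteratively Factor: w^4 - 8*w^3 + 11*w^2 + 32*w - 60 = (w - 3)*(w^3 - 5*w^2 - 4*w + 20) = (w - 3)*(w + 2)*(w^2 - 7*w + 10) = (w - 5)*(w - 3)*(w + 2)*(w - 2)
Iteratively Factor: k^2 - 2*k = (k)*(k - 2)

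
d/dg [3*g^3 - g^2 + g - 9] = 9*g^2 - 2*g + 1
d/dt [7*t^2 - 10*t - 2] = 14*t - 10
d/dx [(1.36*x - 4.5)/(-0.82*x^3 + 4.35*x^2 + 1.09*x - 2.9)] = (2.2304*x^3 - 16.986*x^2 + 39.15*x + 0.961)/(0.6724*x^6 - 7.134*x^5 + 17.1349*x^4 + 14.239*x^3 - 24.0419*x^2 - 6.322*x + 8.41)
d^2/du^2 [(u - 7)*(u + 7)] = 2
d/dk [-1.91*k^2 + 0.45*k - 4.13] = 0.45 - 3.82*k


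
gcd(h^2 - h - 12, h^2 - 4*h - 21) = h + 3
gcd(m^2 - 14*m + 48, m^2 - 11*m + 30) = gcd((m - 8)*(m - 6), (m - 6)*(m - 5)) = m - 6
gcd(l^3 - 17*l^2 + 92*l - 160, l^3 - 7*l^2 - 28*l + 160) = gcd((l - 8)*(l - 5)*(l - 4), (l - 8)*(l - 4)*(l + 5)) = l^2 - 12*l + 32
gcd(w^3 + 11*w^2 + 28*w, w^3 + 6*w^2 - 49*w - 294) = w + 7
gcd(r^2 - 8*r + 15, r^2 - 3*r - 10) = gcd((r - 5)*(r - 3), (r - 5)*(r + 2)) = r - 5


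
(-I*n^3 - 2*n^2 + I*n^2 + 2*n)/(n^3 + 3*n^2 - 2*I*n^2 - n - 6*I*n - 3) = n*(-I*n^2 + n*(-2 + I) + 2)/(n^3 + n^2*(3 - 2*I) - n*(1 + 6*I) - 3)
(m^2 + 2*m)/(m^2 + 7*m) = (m + 2)/(m + 7)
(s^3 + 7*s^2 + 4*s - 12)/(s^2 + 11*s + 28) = (s^3 + 7*s^2 + 4*s - 12)/(s^2 + 11*s + 28)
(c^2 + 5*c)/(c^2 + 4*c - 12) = c*(c + 5)/(c^2 + 4*c - 12)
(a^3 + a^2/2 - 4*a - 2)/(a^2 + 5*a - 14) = (a^2 + 5*a/2 + 1)/(a + 7)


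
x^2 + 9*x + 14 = (x + 2)*(x + 7)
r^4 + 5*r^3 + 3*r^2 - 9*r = r*(r - 1)*(r + 3)^2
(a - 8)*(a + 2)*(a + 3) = a^3 - 3*a^2 - 34*a - 48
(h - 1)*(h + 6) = h^2 + 5*h - 6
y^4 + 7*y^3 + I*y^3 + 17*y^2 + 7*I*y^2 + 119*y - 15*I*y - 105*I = (y + 7)*(y - 3*I)*(y - I)*(y + 5*I)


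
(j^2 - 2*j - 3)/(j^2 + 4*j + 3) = (j - 3)/(j + 3)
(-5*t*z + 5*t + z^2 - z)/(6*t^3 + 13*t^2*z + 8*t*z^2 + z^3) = (-5*t*z + 5*t + z^2 - z)/(6*t^3 + 13*t^2*z + 8*t*z^2 + z^3)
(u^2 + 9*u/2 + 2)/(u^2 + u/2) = (u + 4)/u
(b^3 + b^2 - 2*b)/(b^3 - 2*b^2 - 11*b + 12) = b*(b + 2)/(b^2 - b - 12)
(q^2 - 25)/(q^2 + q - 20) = (q - 5)/(q - 4)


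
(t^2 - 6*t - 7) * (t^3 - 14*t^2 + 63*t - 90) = t^5 - 20*t^4 + 140*t^3 - 370*t^2 + 99*t + 630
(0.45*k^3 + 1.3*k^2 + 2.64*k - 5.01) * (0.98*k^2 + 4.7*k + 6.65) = 0.441*k^5 + 3.389*k^4 + 11.6897*k^3 + 16.1432*k^2 - 5.991*k - 33.3165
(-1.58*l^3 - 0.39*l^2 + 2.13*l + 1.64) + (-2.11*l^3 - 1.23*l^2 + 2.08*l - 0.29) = -3.69*l^3 - 1.62*l^2 + 4.21*l + 1.35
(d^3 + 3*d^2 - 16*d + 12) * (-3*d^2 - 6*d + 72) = -3*d^5 - 15*d^4 + 102*d^3 + 276*d^2 - 1224*d + 864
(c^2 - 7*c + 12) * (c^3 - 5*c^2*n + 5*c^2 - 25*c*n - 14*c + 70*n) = c^5 - 5*c^4*n - 2*c^4 + 10*c^3*n - 37*c^3 + 185*c^2*n + 158*c^2 - 790*c*n - 168*c + 840*n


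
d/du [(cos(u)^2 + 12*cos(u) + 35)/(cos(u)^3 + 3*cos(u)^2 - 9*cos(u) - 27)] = (cos(u)^3 + 21*cos(u)^2 + 87*cos(u) + 3)*sin(u)/((cos(u) - 3)^2*(cos(u) + 3)^3)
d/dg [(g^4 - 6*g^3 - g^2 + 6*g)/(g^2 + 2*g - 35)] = 2*(g^5 - 82*g^3 + 311*g^2 + 35*g - 105)/(g^4 + 4*g^3 - 66*g^2 - 140*g + 1225)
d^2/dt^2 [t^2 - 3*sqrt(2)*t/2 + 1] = 2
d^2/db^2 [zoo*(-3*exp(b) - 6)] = zoo*exp(b)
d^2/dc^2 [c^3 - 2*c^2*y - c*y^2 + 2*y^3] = 6*c - 4*y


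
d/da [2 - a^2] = -2*a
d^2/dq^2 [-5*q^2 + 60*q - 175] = -10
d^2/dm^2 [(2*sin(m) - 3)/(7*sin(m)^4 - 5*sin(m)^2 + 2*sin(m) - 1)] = 2*(-441*sin(m)^9 + 1176*sin(m)^8 + 658*sin(m)^7 - 1974*sin(m)^6 - 410*sin(m)^5 + 1169*sin(m)^4 + 91*sin(m)^3 - 377*sin(m)^2 + 62*sin(m) + 7)/(7*sin(m)^4 - 5*sin(m)^2 + 2*sin(m) - 1)^3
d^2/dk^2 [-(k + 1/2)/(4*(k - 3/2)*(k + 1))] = (-8*k^3 - 12*k^2 - 30*k - 1)/(2*(8*k^6 - 12*k^5 - 30*k^4 + 35*k^3 + 45*k^2 - 27*k - 27))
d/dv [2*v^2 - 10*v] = 4*v - 10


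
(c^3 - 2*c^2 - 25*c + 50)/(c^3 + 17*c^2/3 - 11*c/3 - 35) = 3*(c^2 - 7*c + 10)/(3*c^2 + 2*c - 21)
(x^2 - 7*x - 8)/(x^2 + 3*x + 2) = (x - 8)/(x + 2)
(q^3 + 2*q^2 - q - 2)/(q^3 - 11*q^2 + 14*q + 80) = (q^2 - 1)/(q^2 - 13*q + 40)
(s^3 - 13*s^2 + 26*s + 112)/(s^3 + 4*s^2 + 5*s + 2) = (s^2 - 15*s + 56)/(s^2 + 2*s + 1)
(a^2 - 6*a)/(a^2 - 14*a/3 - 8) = 3*a/(3*a + 4)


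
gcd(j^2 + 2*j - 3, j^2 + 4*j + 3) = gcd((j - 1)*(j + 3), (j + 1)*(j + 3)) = j + 3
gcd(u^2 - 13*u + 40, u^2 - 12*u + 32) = u - 8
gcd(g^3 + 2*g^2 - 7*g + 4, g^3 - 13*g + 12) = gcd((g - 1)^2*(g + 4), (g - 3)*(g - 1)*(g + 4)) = g^2 + 3*g - 4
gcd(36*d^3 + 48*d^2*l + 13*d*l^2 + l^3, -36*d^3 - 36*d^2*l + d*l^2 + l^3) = 6*d^2 + 7*d*l + l^2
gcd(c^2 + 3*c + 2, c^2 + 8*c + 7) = c + 1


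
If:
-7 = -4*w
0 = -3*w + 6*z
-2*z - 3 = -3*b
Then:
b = 19/12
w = 7/4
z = 7/8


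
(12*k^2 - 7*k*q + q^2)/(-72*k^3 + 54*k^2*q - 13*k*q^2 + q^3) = 1/(-6*k + q)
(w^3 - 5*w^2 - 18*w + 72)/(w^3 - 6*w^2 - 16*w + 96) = (w - 3)/(w - 4)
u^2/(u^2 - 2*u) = u/(u - 2)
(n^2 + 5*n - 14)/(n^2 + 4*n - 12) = (n + 7)/(n + 6)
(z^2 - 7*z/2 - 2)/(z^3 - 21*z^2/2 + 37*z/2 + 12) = (z - 4)/(z^2 - 11*z + 24)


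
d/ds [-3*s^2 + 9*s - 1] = 9 - 6*s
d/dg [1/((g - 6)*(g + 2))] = 2*(2 - g)/(g^4 - 8*g^3 - 8*g^2 + 96*g + 144)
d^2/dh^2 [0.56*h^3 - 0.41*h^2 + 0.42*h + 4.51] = 3.36*h - 0.82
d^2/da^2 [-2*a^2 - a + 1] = -4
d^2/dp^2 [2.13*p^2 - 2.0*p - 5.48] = 4.26000000000000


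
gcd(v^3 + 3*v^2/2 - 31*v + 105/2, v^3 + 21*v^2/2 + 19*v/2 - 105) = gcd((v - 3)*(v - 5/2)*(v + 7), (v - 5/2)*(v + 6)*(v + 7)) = v^2 + 9*v/2 - 35/2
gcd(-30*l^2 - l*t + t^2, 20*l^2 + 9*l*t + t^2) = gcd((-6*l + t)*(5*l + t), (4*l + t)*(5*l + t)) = 5*l + t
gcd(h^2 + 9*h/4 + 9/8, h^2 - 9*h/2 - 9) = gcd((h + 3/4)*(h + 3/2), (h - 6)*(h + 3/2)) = h + 3/2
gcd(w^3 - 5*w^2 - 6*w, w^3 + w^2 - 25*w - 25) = w + 1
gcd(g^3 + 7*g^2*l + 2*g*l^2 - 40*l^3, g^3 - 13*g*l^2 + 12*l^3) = g + 4*l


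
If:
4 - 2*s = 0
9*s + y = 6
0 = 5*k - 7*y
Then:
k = -84/5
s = 2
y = -12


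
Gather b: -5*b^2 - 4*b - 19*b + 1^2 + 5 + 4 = -5*b^2 - 23*b + 10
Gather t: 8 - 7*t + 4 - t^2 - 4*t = -t^2 - 11*t + 12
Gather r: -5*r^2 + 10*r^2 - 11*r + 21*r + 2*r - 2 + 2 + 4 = 5*r^2 + 12*r + 4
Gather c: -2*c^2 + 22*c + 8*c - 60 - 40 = -2*c^2 + 30*c - 100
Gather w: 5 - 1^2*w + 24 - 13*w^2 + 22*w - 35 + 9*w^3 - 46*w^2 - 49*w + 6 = 9*w^3 - 59*w^2 - 28*w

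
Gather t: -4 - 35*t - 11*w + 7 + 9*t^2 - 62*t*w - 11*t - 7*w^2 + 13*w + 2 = 9*t^2 + t*(-62*w - 46) - 7*w^2 + 2*w + 5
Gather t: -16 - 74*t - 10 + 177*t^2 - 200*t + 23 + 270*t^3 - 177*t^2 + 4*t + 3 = 270*t^3 - 270*t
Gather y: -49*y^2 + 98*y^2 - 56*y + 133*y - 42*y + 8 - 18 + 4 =49*y^2 + 35*y - 6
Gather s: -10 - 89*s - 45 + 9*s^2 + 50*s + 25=9*s^2 - 39*s - 30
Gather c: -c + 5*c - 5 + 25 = 4*c + 20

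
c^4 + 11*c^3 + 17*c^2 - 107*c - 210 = (c - 3)*(c + 2)*(c + 5)*(c + 7)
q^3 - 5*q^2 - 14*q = q*(q - 7)*(q + 2)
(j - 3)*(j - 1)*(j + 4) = j^3 - 13*j + 12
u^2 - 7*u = u*(u - 7)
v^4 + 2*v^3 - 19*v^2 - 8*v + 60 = (v - 3)*(v - 2)*(v + 2)*(v + 5)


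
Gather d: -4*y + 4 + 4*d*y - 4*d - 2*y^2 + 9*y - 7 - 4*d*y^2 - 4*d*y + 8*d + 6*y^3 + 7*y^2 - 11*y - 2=d*(4 - 4*y^2) + 6*y^3 + 5*y^2 - 6*y - 5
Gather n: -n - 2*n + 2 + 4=6 - 3*n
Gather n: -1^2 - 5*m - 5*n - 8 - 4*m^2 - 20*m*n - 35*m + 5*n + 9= -4*m^2 - 20*m*n - 40*m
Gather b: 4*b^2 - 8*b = 4*b^2 - 8*b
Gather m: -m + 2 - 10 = -m - 8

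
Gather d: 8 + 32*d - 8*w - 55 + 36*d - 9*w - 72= 68*d - 17*w - 119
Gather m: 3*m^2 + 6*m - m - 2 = 3*m^2 + 5*m - 2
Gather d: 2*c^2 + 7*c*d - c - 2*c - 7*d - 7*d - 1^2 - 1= 2*c^2 - 3*c + d*(7*c - 14) - 2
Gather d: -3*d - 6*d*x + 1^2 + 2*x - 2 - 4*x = d*(-6*x - 3) - 2*x - 1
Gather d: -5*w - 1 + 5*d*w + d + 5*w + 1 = d*(5*w + 1)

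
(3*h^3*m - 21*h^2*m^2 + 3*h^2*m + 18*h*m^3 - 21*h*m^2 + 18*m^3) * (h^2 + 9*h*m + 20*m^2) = 3*h^5*m + 6*h^4*m^2 + 3*h^4*m - 111*h^3*m^3 + 6*h^3*m^2 - 258*h^2*m^4 - 111*h^2*m^3 + 360*h*m^5 - 258*h*m^4 + 360*m^5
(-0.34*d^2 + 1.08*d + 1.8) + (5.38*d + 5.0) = -0.34*d^2 + 6.46*d + 6.8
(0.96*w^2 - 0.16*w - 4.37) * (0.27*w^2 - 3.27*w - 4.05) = 0.2592*w^4 - 3.1824*w^3 - 4.5447*w^2 + 14.9379*w + 17.6985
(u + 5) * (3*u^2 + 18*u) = 3*u^3 + 33*u^2 + 90*u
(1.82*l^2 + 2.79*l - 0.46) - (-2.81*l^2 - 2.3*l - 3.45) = 4.63*l^2 + 5.09*l + 2.99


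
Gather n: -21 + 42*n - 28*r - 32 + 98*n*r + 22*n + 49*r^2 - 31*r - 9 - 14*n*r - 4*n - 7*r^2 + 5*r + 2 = n*(84*r + 60) + 42*r^2 - 54*r - 60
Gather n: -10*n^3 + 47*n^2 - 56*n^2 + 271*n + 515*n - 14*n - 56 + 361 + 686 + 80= -10*n^3 - 9*n^2 + 772*n + 1071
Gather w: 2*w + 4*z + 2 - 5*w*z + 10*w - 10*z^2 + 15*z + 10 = w*(12 - 5*z) - 10*z^2 + 19*z + 12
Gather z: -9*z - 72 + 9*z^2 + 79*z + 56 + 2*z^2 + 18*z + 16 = 11*z^2 + 88*z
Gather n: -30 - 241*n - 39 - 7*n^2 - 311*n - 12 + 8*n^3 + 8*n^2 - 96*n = 8*n^3 + n^2 - 648*n - 81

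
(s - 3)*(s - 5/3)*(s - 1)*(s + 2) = s^4 - 11*s^3/3 - 5*s^2/3 + 43*s/3 - 10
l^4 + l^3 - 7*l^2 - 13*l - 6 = (l - 3)*(l + 1)^2*(l + 2)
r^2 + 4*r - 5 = (r - 1)*(r + 5)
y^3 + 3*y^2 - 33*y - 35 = (y - 5)*(y + 1)*(y + 7)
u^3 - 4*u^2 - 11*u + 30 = (u - 5)*(u - 2)*(u + 3)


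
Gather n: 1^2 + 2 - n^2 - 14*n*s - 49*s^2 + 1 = -n^2 - 14*n*s - 49*s^2 + 4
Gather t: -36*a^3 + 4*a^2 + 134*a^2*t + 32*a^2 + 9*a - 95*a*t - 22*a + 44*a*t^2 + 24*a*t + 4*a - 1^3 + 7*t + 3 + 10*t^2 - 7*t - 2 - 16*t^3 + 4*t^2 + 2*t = -36*a^3 + 36*a^2 - 9*a - 16*t^3 + t^2*(44*a + 14) + t*(134*a^2 - 71*a + 2)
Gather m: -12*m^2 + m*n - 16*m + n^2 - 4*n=-12*m^2 + m*(n - 16) + n^2 - 4*n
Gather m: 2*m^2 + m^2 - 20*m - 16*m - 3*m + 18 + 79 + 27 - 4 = 3*m^2 - 39*m + 120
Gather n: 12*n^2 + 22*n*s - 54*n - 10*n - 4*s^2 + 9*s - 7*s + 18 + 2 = 12*n^2 + n*(22*s - 64) - 4*s^2 + 2*s + 20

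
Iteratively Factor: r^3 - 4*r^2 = (r - 4)*(r^2) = r*(r - 4)*(r)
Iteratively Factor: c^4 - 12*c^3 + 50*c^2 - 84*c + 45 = (c - 3)*(c^3 - 9*c^2 + 23*c - 15) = (c - 3)^2*(c^2 - 6*c + 5) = (c - 3)^2*(c - 1)*(c - 5)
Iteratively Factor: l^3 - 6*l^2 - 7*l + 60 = (l + 3)*(l^2 - 9*l + 20) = (l - 5)*(l + 3)*(l - 4)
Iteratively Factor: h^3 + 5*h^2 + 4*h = (h + 4)*(h^2 + h) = h*(h + 4)*(h + 1)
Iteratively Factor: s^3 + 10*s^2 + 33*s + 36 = (s + 3)*(s^2 + 7*s + 12) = (s + 3)^2*(s + 4)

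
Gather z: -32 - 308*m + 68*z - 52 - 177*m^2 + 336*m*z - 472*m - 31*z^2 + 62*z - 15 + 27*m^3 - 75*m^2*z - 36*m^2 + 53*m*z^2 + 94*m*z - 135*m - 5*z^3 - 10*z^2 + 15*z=27*m^3 - 213*m^2 - 915*m - 5*z^3 + z^2*(53*m - 41) + z*(-75*m^2 + 430*m + 145) - 99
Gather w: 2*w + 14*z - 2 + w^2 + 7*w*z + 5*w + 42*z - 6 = w^2 + w*(7*z + 7) + 56*z - 8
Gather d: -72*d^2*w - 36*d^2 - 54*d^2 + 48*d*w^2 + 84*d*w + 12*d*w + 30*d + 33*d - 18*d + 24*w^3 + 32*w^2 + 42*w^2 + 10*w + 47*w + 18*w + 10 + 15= d^2*(-72*w - 90) + d*(48*w^2 + 96*w + 45) + 24*w^3 + 74*w^2 + 75*w + 25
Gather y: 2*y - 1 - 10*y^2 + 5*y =-10*y^2 + 7*y - 1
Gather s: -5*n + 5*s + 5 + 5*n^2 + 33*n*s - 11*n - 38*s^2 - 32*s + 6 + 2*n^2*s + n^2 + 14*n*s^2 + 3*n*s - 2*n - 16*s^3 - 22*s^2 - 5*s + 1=6*n^2 - 18*n - 16*s^3 + s^2*(14*n - 60) + s*(2*n^2 + 36*n - 32) + 12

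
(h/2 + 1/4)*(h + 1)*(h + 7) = h^3/2 + 17*h^2/4 + 11*h/2 + 7/4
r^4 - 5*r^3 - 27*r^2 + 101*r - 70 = (r - 7)*(r - 2)*(r - 1)*(r + 5)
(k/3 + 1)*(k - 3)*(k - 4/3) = k^3/3 - 4*k^2/9 - 3*k + 4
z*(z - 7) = z^2 - 7*z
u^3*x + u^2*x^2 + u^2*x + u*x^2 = u*(u + x)*(u*x + x)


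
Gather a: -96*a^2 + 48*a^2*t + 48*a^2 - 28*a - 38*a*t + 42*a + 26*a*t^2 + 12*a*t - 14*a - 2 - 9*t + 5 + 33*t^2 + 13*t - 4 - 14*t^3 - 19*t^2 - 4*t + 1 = a^2*(48*t - 48) + a*(26*t^2 - 26*t) - 14*t^3 + 14*t^2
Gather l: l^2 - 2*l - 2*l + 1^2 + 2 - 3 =l^2 - 4*l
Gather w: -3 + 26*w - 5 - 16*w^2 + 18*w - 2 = -16*w^2 + 44*w - 10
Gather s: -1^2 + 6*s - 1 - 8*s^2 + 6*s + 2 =-8*s^2 + 12*s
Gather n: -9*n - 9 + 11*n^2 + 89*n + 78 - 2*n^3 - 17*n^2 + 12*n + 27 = -2*n^3 - 6*n^2 + 92*n + 96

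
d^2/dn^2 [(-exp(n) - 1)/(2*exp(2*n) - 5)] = (-4*exp(4*n) - 16*exp(3*n) - 60*exp(2*n) - 40*exp(n) - 25)*exp(n)/(8*exp(6*n) - 60*exp(4*n) + 150*exp(2*n) - 125)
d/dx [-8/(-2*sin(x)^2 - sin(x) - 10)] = -8*(4*sin(x) + 1)*cos(x)/(sin(x) - cos(2*x) + 11)^2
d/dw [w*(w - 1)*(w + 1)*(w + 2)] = 4*w^3 + 6*w^2 - 2*w - 2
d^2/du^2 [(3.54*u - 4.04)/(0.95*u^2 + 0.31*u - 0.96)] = ((5.4812 - 20.178*u)*(0.95*u^2 + 0.31*u - 0.96) + (1.9*u + 0.31)*(3.54*u - 4.04)*(3.8*u + 0.62))/(0.95*u^2 + 0.31*u - 0.96)^3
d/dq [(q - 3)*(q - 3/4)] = 2*q - 15/4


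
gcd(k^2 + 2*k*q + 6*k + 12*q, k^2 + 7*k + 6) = k + 6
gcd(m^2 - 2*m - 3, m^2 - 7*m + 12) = m - 3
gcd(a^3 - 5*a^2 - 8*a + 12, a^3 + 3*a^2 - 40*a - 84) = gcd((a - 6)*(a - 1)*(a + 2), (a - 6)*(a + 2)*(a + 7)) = a^2 - 4*a - 12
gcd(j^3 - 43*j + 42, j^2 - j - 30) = j - 6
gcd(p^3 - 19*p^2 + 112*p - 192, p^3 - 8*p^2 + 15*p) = p - 3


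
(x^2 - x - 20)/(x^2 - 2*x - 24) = (x - 5)/(x - 6)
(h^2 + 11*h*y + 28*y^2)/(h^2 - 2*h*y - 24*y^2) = (-h - 7*y)/(-h + 6*y)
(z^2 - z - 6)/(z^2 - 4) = (z - 3)/(z - 2)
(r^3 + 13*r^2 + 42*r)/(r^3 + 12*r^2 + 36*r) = (r + 7)/(r + 6)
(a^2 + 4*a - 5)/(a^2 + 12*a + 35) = (a - 1)/(a + 7)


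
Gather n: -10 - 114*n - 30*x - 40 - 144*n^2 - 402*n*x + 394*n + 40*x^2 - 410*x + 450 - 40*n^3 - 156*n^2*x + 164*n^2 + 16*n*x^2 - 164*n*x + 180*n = -40*n^3 + n^2*(20 - 156*x) + n*(16*x^2 - 566*x + 460) + 40*x^2 - 440*x + 400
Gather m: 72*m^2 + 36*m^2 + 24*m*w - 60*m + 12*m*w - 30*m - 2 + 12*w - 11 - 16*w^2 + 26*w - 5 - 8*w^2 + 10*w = 108*m^2 + m*(36*w - 90) - 24*w^2 + 48*w - 18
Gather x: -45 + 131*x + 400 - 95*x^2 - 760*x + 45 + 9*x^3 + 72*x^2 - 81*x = 9*x^3 - 23*x^2 - 710*x + 400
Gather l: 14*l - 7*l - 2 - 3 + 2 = 7*l - 3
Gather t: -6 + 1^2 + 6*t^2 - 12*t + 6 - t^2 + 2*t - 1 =5*t^2 - 10*t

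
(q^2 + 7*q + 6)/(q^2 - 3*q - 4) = (q + 6)/(q - 4)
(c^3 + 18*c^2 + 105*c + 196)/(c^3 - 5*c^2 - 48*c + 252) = (c^2 + 11*c + 28)/(c^2 - 12*c + 36)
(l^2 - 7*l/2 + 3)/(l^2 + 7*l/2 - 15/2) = (l - 2)/(l + 5)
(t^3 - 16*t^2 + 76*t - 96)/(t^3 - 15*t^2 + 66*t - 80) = (t - 6)/(t - 5)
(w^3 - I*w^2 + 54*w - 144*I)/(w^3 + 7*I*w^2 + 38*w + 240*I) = (w - 3*I)/(w + 5*I)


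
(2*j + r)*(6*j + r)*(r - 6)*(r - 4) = 12*j^2*r^2 - 120*j^2*r + 288*j^2 + 8*j*r^3 - 80*j*r^2 + 192*j*r + r^4 - 10*r^3 + 24*r^2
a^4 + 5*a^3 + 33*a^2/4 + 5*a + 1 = (a + 1/2)^2*(a + 2)^2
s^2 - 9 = (s - 3)*(s + 3)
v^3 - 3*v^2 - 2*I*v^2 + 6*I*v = v*(v - 3)*(v - 2*I)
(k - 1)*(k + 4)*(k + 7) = k^3 + 10*k^2 + 17*k - 28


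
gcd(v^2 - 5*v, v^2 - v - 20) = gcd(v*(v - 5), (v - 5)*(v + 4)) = v - 5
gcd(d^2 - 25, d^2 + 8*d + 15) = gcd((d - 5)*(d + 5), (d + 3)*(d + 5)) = d + 5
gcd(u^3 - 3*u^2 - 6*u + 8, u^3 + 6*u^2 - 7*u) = u - 1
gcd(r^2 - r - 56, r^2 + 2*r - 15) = 1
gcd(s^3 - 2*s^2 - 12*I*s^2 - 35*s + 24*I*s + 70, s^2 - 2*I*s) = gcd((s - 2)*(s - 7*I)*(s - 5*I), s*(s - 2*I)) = 1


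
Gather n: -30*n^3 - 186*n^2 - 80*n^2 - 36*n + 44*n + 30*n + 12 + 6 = -30*n^3 - 266*n^2 + 38*n + 18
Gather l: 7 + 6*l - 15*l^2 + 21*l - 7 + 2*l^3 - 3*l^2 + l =2*l^3 - 18*l^2 + 28*l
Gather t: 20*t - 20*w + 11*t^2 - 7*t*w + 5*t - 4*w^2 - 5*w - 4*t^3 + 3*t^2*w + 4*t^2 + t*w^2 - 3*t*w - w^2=-4*t^3 + t^2*(3*w + 15) + t*(w^2 - 10*w + 25) - 5*w^2 - 25*w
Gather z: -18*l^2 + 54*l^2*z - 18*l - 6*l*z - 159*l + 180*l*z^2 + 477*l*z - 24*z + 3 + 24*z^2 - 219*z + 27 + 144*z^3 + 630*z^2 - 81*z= -18*l^2 - 177*l + 144*z^3 + z^2*(180*l + 654) + z*(54*l^2 + 471*l - 324) + 30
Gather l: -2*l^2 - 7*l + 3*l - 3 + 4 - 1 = -2*l^2 - 4*l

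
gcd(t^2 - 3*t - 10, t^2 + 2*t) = t + 2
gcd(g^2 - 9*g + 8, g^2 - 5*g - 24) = g - 8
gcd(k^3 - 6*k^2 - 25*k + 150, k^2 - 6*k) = k - 6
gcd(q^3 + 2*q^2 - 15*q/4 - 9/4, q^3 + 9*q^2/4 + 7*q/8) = q + 1/2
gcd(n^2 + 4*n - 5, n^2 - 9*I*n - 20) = 1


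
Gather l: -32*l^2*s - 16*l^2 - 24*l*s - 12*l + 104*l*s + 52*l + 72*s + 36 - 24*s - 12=l^2*(-32*s - 16) + l*(80*s + 40) + 48*s + 24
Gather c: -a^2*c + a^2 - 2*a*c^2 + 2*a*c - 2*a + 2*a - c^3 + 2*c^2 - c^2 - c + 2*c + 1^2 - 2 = a^2 - c^3 + c^2*(1 - 2*a) + c*(-a^2 + 2*a + 1) - 1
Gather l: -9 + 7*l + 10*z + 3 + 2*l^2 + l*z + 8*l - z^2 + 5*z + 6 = 2*l^2 + l*(z + 15) - z^2 + 15*z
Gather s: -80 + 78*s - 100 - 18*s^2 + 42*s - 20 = -18*s^2 + 120*s - 200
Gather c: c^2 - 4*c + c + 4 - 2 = c^2 - 3*c + 2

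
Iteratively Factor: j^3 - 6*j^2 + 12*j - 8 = (j - 2)*(j^2 - 4*j + 4) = (j - 2)^2*(j - 2)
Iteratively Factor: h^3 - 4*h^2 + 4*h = (h - 2)*(h^2 - 2*h) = (h - 2)^2*(h)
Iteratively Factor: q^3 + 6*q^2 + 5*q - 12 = (q + 3)*(q^2 + 3*q - 4) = (q - 1)*(q + 3)*(q + 4)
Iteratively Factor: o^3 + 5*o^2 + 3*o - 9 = (o + 3)*(o^2 + 2*o - 3) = (o + 3)^2*(o - 1)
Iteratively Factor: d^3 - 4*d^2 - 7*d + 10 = (d - 5)*(d^2 + d - 2) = (d - 5)*(d - 1)*(d + 2)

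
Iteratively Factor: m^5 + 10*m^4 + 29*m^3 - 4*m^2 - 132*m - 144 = (m + 3)*(m^4 + 7*m^3 + 8*m^2 - 28*m - 48) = (m + 2)*(m + 3)*(m^3 + 5*m^2 - 2*m - 24) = (m - 2)*(m + 2)*(m + 3)*(m^2 + 7*m + 12) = (m - 2)*(m + 2)*(m + 3)^2*(m + 4)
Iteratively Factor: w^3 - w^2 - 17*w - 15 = (w + 1)*(w^2 - 2*w - 15) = (w - 5)*(w + 1)*(w + 3)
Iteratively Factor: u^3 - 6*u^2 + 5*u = (u - 5)*(u^2 - u) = u*(u - 5)*(u - 1)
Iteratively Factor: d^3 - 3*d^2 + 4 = (d - 2)*(d^2 - d - 2) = (d - 2)*(d + 1)*(d - 2)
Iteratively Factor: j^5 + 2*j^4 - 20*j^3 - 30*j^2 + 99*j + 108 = (j + 3)*(j^4 - j^3 - 17*j^2 + 21*j + 36) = (j + 1)*(j + 3)*(j^3 - 2*j^2 - 15*j + 36) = (j - 3)*(j + 1)*(j + 3)*(j^2 + j - 12) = (j - 3)*(j + 1)*(j + 3)*(j + 4)*(j - 3)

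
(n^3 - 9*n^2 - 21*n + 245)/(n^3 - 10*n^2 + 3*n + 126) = (n^2 - 2*n - 35)/(n^2 - 3*n - 18)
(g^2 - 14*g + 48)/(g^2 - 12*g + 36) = (g - 8)/(g - 6)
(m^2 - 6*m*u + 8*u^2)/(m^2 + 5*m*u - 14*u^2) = (m - 4*u)/(m + 7*u)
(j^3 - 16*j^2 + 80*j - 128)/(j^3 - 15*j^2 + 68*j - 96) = (j - 4)/(j - 3)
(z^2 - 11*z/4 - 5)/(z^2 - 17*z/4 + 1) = (4*z + 5)/(4*z - 1)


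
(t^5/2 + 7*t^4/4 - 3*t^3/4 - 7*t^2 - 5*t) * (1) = t^5/2 + 7*t^4/4 - 3*t^3/4 - 7*t^2 - 5*t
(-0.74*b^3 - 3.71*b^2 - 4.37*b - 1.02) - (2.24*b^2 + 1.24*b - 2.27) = -0.74*b^3 - 5.95*b^2 - 5.61*b + 1.25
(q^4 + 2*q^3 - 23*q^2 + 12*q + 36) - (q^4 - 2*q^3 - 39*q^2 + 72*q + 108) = 4*q^3 + 16*q^2 - 60*q - 72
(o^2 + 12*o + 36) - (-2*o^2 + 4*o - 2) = 3*o^2 + 8*o + 38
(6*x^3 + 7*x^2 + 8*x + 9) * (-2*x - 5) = -12*x^4 - 44*x^3 - 51*x^2 - 58*x - 45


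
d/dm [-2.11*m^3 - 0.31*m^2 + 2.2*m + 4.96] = -6.33*m^2 - 0.62*m + 2.2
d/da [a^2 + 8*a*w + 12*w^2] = 2*a + 8*w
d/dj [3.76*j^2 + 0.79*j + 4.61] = 7.52*j + 0.79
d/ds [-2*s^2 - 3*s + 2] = -4*s - 3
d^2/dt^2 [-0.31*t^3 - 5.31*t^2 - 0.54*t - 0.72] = -1.86*t - 10.62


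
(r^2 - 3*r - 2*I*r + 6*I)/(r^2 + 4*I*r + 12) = (r - 3)/(r + 6*I)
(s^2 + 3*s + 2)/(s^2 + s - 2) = (s + 1)/(s - 1)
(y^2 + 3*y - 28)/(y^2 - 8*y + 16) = (y + 7)/(y - 4)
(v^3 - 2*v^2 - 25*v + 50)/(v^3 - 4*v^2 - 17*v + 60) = (v^2 + 3*v - 10)/(v^2 + v - 12)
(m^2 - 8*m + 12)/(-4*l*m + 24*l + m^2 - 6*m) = (2 - m)/(4*l - m)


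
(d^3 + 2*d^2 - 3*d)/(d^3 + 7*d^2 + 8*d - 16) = d*(d + 3)/(d^2 + 8*d + 16)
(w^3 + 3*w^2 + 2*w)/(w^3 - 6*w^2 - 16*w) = (w + 1)/(w - 8)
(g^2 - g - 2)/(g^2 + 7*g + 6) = (g - 2)/(g + 6)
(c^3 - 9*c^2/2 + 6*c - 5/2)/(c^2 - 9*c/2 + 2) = (2*c^3 - 9*c^2 + 12*c - 5)/(2*c^2 - 9*c + 4)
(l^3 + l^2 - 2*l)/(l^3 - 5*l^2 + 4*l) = (l + 2)/(l - 4)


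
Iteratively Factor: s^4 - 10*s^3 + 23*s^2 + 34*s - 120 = (s - 4)*(s^3 - 6*s^2 - s + 30) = (s - 5)*(s - 4)*(s^2 - s - 6) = (s - 5)*(s - 4)*(s - 3)*(s + 2)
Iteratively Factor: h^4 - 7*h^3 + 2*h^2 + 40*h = (h - 4)*(h^3 - 3*h^2 - 10*h) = h*(h - 4)*(h^2 - 3*h - 10) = h*(h - 4)*(h + 2)*(h - 5)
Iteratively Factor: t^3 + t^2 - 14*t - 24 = (t + 3)*(t^2 - 2*t - 8) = (t + 2)*(t + 3)*(t - 4)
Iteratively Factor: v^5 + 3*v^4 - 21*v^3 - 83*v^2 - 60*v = (v)*(v^4 + 3*v^3 - 21*v^2 - 83*v - 60) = v*(v + 3)*(v^3 - 21*v - 20) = v*(v + 3)*(v + 4)*(v^2 - 4*v - 5) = v*(v - 5)*(v + 3)*(v + 4)*(v + 1)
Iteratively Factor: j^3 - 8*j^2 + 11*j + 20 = (j - 4)*(j^2 - 4*j - 5) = (j - 5)*(j - 4)*(j + 1)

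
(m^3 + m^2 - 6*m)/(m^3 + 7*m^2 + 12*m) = (m - 2)/(m + 4)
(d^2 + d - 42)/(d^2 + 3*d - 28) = (d - 6)/(d - 4)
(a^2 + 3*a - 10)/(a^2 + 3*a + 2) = (a^2 + 3*a - 10)/(a^2 + 3*a + 2)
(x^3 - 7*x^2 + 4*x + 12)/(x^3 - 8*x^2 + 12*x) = (x + 1)/x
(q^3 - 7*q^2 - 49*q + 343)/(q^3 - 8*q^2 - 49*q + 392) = (q - 7)/(q - 8)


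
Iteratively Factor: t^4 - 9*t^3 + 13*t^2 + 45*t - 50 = (t - 5)*(t^3 - 4*t^2 - 7*t + 10) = (t - 5)^2*(t^2 + t - 2) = (t - 5)^2*(t + 2)*(t - 1)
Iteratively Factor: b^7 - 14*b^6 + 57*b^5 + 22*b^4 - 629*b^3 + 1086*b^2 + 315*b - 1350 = (b - 3)*(b^6 - 11*b^5 + 24*b^4 + 94*b^3 - 347*b^2 + 45*b + 450) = (b - 5)*(b - 3)*(b^5 - 6*b^4 - 6*b^3 + 64*b^2 - 27*b - 90) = (b - 5)*(b - 3)*(b + 3)*(b^4 - 9*b^3 + 21*b^2 + b - 30) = (b - 5)*(b - 3)*(b + 1)*(b + 3)*(b^3 - 10*b^2 + 31*b - 30) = (b - 5)*(b - 3)^2*(b + 1)*(b + 3)*(b^2 - 7*b + 10) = (b - 5)*(b - 3)^2*(b - 2)*(b + 1)*(b + 3)*(b - 5)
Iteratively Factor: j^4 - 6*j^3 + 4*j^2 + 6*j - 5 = (j - 5)*(j^3 - j^2 - j + 1) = (j - 5)*(j + 1)*(j^2 - 2*j + 1) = (j - 5)*(j - 1)*(j + 1)*(j - 1)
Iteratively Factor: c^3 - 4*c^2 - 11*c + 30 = (c - 5)*(c^2 + c - 6) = (c - 5)*(c + 3)*(c - 2)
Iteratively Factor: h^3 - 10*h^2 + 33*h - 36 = (h - 3)*(h^2 - 7*h + 12) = (h - 3)^2*(h - 4)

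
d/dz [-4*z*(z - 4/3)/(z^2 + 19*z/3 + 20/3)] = 4*(-69*z^2 - 120*z + 80)/(9*z^4 + 114*z^3 + 481*z^2 + 760*z + 400)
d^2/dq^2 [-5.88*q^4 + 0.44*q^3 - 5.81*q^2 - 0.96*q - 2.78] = -70.56*q^2 + 2.64*q - 11.62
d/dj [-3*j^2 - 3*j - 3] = -6*j - 3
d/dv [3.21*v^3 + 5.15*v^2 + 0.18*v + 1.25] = 9.63*v^2 + 10.3*v + 0.18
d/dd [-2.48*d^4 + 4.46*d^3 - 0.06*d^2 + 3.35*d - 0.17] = -9.92*d^3 + 13.38*d^2 - 0.12*d + 3.35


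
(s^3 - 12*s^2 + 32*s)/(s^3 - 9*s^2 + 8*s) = (s - 4)/(s - 1)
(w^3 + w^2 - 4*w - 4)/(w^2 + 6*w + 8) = (w^2 - w - 2)/(w + 4)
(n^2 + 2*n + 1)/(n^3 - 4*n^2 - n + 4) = (n + 1)/(n^2 - 5*n + 4)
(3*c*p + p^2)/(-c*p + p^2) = (3*c + p)/(-c + p)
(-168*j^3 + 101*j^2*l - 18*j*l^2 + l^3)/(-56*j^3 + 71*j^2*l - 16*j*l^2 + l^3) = (3*j - l)/(j - l)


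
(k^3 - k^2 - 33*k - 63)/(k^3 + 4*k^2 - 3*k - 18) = (k - 7)/(k - 2)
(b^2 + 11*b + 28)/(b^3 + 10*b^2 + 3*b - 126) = (b + 4)/(b^2 + 3*b - 18)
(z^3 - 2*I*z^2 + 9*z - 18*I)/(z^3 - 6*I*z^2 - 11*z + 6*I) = (z + 3*I)/(z - I)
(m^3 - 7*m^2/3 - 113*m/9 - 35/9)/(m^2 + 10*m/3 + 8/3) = (9*m^3 - 21*m^2 - 113*m - 35)/(3*(3*m^2 + 10*m + 8))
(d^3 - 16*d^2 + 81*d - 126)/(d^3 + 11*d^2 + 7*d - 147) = (d^2 - 13*d + 42)/(d^2 + 14*d + 49)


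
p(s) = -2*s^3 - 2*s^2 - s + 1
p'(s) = -6*s^2 - 4*s - 1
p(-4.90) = 193.18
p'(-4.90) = -125.46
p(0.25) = 0.59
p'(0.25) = -2.38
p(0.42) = 0.08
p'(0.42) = -3.74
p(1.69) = -16.06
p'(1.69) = -24.90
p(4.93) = -292.19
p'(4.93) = -166.55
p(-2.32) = 17.53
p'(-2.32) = -24.01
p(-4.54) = 151.47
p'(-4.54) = -106.51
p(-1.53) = 5.01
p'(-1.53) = -8.93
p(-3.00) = 40.00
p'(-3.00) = -43.00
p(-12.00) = 3181.00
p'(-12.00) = -817.00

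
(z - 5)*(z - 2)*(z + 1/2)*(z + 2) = z^4 - 9*z^3/2 - 13*z^2/2 + 18*z + 10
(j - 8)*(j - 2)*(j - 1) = j^3 - 11*j^2 + 26*j - 16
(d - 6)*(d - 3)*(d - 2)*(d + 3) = d^4 - 8*d^3 + 3*d^2 + 72*d - 108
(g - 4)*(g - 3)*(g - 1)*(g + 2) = g^4 - 6*g^3 + 3*g^2 + 26*g - 24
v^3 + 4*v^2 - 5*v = v*(v - 1)*(v + 5)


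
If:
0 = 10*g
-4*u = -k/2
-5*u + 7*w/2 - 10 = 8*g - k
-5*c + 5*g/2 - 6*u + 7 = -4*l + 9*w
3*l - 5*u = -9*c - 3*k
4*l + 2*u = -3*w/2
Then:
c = -11801/2837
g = 0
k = 49968/2837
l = -4155/2837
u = 6246/2837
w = 2752/2837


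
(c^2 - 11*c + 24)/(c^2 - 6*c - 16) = (c - 3)/(c + 2)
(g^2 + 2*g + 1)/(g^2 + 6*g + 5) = (g + 1)/(g + 5)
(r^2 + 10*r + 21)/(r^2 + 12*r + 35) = (r + 3)/(r + 5)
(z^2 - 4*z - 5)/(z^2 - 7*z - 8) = (z - 5)/(z - 8)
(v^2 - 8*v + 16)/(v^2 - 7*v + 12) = (v - 4)/(v - 3)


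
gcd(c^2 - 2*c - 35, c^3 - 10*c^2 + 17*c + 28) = c - 7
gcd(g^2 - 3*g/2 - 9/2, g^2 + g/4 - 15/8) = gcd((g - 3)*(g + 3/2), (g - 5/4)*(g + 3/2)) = g + 3/2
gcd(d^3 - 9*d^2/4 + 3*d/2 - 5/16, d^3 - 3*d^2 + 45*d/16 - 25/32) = d^2 - 7*d/4 + 5/8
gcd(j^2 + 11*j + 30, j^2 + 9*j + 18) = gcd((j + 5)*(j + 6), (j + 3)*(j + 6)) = j + 6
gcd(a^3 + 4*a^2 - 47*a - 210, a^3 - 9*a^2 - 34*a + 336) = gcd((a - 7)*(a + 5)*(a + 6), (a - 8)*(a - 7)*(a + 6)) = a^2 - a - 42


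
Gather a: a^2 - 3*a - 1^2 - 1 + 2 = a^2 - 3*a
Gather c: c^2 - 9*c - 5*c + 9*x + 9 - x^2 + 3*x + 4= c^2 - 14*c - x^2 + 12*x + 13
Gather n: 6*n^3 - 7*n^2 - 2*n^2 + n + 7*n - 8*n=6*n^3 - 9*n^2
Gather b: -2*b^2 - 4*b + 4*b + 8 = 8 - 2*b^2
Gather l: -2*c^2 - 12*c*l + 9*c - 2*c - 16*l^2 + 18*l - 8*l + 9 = -2*c^2 + 7*c - 16*l^2 + l*(10 - 12*c) + 9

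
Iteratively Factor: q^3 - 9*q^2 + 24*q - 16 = (q - 1)*(q^2 - 8*q + 16) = (q - 4)*(q - 1)*(q - 4)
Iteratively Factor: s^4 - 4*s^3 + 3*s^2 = (s - 1)*(s^3 - 3*s^2) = (s - 3)*(s - 1)*(s^2) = s*(s - 3)*(s - 1)*(s)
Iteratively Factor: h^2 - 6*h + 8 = (h - 4)*(h - 2)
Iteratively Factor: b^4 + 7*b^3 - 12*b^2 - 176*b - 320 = (b + 4)*(b^3 + 3*b^2 - 24*b - 80) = (b - 5)*(b + 4)*(b^2 + 8*b + 16) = (b - 5)*(b + 4)^2*(b + 4)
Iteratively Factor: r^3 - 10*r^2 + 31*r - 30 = (r - 3)*(r^2 - 7*r + 10) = (r - 3)*(r - 2)*(r - 5)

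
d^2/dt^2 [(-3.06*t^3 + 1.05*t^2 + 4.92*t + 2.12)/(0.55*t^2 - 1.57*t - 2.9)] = (-8.88178419700125e-16*t^5 + 7.105427357601e-15*t^4 - 20.056638*t^3 - 69.69678*t^2 - 118.30692*t - 9.92654399999999)/(0.166375*t^6 - 1.424775*t^5 + 1.435335*t^4 + 11.155007*t^3 - 7.56813*t^2 - 39.6111*t - 24.389)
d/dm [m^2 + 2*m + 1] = 2*m + 2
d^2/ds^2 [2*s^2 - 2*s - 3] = 4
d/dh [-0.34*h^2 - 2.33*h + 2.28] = -0.68*h - 2.33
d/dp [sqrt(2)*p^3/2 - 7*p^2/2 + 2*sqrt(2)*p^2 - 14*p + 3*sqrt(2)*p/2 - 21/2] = 3*sqrt(2)*p^2/2 - 7*p + 4*sqrt(2)*p - 14 + 3*sqrt(2)/2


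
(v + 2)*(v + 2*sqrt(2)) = v^2 + 2*v + 2*sqrt(2)*v + 4*sqrt(2)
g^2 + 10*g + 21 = (g + 3)*(g + 7)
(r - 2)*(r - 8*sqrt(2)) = r^2 - 8*sqrt(2)*r - 2*r + 16*sqrt(2)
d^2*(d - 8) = d^3 - 8*d^2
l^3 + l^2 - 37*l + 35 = (l - 5)*(l - 1)*(l + 7)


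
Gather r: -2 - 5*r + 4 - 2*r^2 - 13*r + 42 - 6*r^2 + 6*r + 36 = -8*r^2 - 12*r + 80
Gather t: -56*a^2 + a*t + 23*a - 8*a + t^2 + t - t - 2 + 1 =-56*a^2 + a*t + 15*a + t^2 - 1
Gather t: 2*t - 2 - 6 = 2*t - 8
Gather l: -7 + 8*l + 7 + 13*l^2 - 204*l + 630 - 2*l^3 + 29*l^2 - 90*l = -2*l^3 + 42*l^2 - 286*l + 630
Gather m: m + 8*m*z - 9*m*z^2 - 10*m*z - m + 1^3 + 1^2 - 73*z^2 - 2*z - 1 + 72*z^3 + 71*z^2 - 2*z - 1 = m*(-9*z^2 - 2*z) + 72*z^3 - 2*z^2 - 4*z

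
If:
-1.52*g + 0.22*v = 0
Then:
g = 0.144736842105263*v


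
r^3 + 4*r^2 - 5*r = r*(r - 1)*(r + 5)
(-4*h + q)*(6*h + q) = -24*h^2 + 2*h*q + q^2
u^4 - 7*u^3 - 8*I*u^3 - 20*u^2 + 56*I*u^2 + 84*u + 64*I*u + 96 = (u - 8)*(u + 1)*(u - 6*I)*(u - 2*I)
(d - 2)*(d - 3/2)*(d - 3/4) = d^3 - 17*d^2/4 + 45*d/8 - 9/4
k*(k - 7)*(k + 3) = k^3 - 4*k^2 - 21*k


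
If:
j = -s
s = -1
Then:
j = 1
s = -1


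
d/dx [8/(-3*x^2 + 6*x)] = 16*(x - 1)/(3*x^2*(x - 2)^2)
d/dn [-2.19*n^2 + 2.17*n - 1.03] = 2.17 - 4.38*n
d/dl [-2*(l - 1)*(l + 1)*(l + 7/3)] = -6*l^2 - 28*l/3 + 2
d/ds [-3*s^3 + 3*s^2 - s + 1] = -9*s^2 + 6*s - 1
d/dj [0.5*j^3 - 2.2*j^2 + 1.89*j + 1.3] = 1.5*j^2 - 4.4*j + 1.89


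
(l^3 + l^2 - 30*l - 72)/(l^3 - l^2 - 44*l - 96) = (l - 6)/(l - 8)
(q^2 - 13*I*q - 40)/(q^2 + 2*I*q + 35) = (q - 8*I)/(q + 7*I)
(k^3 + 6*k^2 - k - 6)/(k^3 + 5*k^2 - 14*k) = (k^3 + 6*k^2 - k - 6)/(k*(k^2 + 5*k - 14))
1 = 1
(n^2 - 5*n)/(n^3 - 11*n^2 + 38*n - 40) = n/(n^2 - 6*n + 8)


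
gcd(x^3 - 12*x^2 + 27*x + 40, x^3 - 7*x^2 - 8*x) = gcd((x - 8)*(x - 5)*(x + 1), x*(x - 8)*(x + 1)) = x^2 - 7*x - 8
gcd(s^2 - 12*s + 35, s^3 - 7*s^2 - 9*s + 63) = s - 7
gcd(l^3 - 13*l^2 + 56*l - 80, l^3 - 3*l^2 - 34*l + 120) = l^2 - 9*l + 20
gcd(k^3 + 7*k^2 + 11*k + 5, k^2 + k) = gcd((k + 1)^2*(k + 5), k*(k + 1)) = k + 1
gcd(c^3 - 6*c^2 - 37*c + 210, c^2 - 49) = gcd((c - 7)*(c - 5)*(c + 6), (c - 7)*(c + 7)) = c - 7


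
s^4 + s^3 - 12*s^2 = s^2*(s - 3)*(s + 4)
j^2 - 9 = (j - 3)*(j + 3)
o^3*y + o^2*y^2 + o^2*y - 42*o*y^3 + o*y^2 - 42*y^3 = (o - 6*y)*(o + 7*y)*(o*y + y)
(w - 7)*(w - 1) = w^2 - 8*w + 7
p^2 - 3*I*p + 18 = (p - 6*I)*(p + 3*I)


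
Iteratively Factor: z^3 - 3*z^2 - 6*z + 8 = (z - 4)*(z^2 + z - 2) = (z - 4)*(z + 2)*(z - 1)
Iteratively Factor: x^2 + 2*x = (x)*(x + 2)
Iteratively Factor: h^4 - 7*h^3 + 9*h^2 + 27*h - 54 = (h - 3)*(h^3 - 4*h^2 - 3*h + 18) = (h - 3)^2*(h^2 - h - 6) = (h - 3)^3*(h + 2)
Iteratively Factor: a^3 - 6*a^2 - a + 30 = (a - 3)*(a^2 - 3*a - 10) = (a - 5)*(a - 3)*(a + 2)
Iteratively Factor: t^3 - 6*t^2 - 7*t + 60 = (t - 4)*(t^2 - 2*t - 15) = (t - 4)*(t + 3)*(t - 5)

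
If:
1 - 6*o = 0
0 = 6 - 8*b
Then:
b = 3/4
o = 1/6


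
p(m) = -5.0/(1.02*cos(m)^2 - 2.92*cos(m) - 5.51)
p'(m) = -5.0*(2.04*sin(m)*cos(m) - 2.92*sin(m))/(1.02*cos(m)^2 - 2.92*cos(m) - 5.51)^2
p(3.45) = 2.78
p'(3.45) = -2.27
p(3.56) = 2.51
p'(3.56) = -2.45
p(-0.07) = 0.67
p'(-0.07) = -0.01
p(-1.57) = 0.91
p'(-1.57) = -0.48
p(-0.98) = 0.73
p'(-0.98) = -0.16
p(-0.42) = 0.68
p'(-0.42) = -0.04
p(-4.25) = 1.25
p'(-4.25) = 1.07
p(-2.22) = 1.48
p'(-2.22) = -1.45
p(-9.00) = 2.50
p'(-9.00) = -2.46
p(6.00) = 0.68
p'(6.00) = -0.02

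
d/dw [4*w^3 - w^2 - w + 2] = 12*w^2 - 2*w - 1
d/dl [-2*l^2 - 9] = -4*l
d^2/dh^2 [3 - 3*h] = 0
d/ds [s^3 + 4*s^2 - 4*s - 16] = 3*s^2 + 8*s - 4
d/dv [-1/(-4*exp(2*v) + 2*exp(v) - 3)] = (2 - 8*exp(v))*exp(v)/(4*exp(2*v) - 2*exp(v) + 3)^2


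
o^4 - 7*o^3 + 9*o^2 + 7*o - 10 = (o - 5)*(o - 2)*(o - 1)*(o + 1)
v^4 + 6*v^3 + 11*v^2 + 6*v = v*(v + 1)*(v + 2)*(v + 3)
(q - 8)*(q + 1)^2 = q^3 - 6*q^2 - 15*q - 8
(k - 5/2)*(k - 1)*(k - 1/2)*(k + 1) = k^4 - 3*k^3 + k^2/4 + 3*k - 5/4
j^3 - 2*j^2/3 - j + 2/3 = (j - 1)*(j - 2/3)*(j + 1)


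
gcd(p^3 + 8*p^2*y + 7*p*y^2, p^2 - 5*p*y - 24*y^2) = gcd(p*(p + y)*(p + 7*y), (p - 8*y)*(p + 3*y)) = 1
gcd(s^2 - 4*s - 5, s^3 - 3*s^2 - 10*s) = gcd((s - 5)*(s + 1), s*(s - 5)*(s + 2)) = s - 5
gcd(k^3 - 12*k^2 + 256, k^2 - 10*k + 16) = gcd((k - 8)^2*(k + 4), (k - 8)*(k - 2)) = k - 8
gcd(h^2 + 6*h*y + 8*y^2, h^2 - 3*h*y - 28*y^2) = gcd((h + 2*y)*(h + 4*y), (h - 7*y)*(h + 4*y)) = h + 4*y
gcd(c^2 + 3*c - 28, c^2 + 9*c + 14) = c + 7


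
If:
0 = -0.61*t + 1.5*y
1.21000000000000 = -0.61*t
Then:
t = -1.98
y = -0.81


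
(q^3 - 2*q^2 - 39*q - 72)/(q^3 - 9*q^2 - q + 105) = (q^2 - 5*q - 24)/(q^2 - 12*q + 35)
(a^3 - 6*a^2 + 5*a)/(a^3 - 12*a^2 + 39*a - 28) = a*(a - 5)/(a^2 - 11*a + 28)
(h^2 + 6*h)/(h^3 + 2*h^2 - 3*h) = (h + 6)/(h^2 + 2*h - 3)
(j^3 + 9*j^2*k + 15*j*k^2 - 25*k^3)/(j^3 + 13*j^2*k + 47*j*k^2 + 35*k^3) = (j^2 + 4*j*k - 5*k^2)/(j^2 + 8*j*k + 7*k^2)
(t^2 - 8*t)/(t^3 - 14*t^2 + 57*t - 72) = t/(t^2 - 6*t + 9)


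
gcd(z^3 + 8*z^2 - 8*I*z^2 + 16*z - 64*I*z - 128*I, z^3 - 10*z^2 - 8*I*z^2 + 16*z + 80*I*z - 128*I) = z - 8*I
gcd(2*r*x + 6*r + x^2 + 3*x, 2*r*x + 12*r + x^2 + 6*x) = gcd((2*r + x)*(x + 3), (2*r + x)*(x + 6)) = 2*r + x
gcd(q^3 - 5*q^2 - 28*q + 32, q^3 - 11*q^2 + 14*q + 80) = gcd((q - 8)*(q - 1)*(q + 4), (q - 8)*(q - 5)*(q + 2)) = q - 8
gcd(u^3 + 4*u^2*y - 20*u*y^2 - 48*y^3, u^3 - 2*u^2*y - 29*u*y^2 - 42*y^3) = u + 2*y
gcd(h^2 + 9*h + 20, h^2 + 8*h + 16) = h + 4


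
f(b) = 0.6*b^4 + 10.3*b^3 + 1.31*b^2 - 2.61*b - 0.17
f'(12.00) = 8625.63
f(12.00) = 30397.15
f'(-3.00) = 202.83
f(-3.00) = -210.05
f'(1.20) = 49.18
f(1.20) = 17.63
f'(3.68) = 545.10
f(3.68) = 631.31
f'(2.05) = 153.29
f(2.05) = 99.32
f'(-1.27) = 38.99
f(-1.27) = -14.28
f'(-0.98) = 22.24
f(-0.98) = -5.49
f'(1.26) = 54.55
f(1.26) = 20.74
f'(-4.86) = 439.00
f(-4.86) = -804.16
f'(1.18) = 47.45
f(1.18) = 16.66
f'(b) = 2.4*b^3 + 30.9*b^2 + 2.62*b - 2.61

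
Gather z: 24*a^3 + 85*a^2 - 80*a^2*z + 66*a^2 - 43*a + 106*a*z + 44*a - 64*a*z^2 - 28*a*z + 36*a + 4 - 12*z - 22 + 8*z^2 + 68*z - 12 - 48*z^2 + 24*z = 24*a^3 + 151*a^2 + 37*a + z^2*(-64*a - 40) + z*(-80*a^2 + 78*a + 80) - 30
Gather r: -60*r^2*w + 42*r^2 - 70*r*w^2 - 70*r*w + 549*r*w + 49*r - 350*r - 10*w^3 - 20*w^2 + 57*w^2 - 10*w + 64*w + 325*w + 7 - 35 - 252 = r^2*(42 - 60*w) + r*(-70*w^2 + 479*w - 301) - 10*w^3 + 37*w^2 + 379*w - 280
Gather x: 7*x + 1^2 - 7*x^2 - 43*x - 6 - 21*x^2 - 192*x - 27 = -28*x^2 - 228*x - 32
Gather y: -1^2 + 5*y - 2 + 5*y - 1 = 10*y - 4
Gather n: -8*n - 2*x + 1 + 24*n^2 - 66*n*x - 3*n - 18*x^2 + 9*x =24*n^2 + n*(-66*x - 11) - 18*x^2 + 7*x + 1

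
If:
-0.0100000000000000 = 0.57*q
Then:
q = -0.02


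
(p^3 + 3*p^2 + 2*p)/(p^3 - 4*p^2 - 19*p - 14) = p/(p - 7)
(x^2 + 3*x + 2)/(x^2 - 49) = (x^2 + 3*x + 2)/(x^2 - 49)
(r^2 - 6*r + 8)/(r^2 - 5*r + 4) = (r - 2)/(r - 1)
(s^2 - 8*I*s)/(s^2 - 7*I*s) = (s - 8*I)/(s - 7*I)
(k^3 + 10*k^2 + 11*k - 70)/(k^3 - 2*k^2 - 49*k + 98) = (k + 5)/(k - 7)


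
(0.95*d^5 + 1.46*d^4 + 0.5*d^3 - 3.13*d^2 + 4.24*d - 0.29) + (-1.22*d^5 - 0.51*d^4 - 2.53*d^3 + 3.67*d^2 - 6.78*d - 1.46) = -0.27*d^5 + 0.95*d^4 - 2.03*d^3 + 0.54*d^2 - 2.54*d - 1.75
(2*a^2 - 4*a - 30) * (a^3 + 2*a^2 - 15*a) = 2*a^5 - 68*a^3 + 450*a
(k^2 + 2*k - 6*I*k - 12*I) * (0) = 0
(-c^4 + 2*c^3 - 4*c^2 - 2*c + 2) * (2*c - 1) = -2*c^5 + 5*c^4 - 10*c^3 + 6*c - 2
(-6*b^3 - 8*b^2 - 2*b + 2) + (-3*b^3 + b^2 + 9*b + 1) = -9*b^3 - 7*b^2 + 7*b + 3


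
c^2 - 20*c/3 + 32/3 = (c - 4)*(c - 8/3)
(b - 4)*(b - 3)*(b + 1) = b^3 - 6*b^2 + 5*b + 12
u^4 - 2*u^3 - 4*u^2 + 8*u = u*(u - 2)^2*(u + 2)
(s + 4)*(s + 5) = s^2 + 9*s + 20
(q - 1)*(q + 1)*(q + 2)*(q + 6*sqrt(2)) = q^4 + 2*q^3 + 6*sqrt(2)*q^3 - q^2 + 12*sqrt(2)*q^2 - 6*sqrt(2)*q - 2*q - 12*sqrt(2)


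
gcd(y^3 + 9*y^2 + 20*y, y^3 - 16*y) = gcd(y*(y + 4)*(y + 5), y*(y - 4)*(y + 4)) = y^2 + 4*y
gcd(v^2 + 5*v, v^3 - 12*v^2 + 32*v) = v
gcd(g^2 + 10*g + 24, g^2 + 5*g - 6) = g + 6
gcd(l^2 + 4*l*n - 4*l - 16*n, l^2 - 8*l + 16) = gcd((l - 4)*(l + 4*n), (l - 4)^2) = l - 4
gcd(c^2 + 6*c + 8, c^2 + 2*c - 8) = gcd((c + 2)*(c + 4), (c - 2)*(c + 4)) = c + 4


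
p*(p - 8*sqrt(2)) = p^2 - 8*sqrt(2)*p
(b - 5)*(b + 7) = b^2 + 2*b - 35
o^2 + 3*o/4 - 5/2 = (o - 5/4)*(o + 2)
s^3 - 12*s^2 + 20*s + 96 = (s - 8)*(s - 6)*(s + 2)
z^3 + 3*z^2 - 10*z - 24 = (z - 3)*(z + 2)*(z + 4)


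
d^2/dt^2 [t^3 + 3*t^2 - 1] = 6*t + 6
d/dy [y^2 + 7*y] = 2*y + 7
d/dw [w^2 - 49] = 2*w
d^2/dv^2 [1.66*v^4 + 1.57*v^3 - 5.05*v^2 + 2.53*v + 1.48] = 19.92*v^2 + 9.42*v - 10.1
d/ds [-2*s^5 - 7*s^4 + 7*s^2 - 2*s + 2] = -10*s^4 - 28*s^3 + 14*s - 2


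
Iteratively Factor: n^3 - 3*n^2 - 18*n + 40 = (n + 4)*(n^2 - 7*n + 10) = (n - 5)*(n + 4)*(n - 2)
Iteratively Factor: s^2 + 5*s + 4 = (s + 4)*(s + 1)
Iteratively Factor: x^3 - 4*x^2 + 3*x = (x - 1)*(x^2 - 3*x) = (x - 3)*(x - 1)*(x)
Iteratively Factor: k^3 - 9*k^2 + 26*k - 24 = (k - 3)*(k^2 - 6*k + 8) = (k - 3)*(k - 2)*(k - 4)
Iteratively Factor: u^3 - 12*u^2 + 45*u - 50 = (u - 2)*(u^2 - 10*u + 25) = (u - 5)*(u - 2)*(u - 5)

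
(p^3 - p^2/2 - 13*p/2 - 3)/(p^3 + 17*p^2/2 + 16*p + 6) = (p - 3)/(p + 6)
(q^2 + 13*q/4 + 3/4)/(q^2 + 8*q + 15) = (q + 1/4)/(q + 5)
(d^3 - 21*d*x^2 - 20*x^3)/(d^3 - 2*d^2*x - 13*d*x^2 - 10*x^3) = (d + 4*x)/(d + 2*x)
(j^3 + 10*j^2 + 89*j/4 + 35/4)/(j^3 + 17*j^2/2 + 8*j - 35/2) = (j + 1/2)/(j - 1)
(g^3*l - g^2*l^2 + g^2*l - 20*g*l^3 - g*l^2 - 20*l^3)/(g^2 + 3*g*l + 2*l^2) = l*(g^3 - g^2*l + g^2 - 20*g*l^2 - g*l - 20*l^2)/(g^2 + 3*g*l + 2*l^2)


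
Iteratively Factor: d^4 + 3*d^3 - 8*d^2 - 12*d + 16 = (d + 4)*(d^3 - d^2 - 4*d + 4) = (d + 2)*(d + 4)*(d^2 - 3*d + 2) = (d - 2)*(d + 2)*(d + 4)*(d - 1)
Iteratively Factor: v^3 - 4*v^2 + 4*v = (v - 2)*(v^2 - 2*v) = (v - 2)^2*(v)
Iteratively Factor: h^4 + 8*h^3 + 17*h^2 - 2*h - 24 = (h + 4)*(h^3 + 4*h^2 + h - 6) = (h - 1)*(h + 4)*(h^2 + 5*h + 6) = (h - 1)*(h + 2)*(h + 4)*(h + 3)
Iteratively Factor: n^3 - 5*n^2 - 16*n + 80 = (n - 5)*(n^2 - 16) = (n - 5)*(n - 4)*(n + 4)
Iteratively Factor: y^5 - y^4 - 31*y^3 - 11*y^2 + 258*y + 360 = (y + 3)*(y^4 - 4*y^3 - 19*y^2 + 46*y + 120) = (y + 2)*(y + 3)*(y^3 - 6*y^2 - 7*y + 60) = (y - 5)*(y + 2)*(y + 3)*(y^2 - y - 12) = (y - 5)*(y - 4)*(y + 2)*(y + 3)*(y + 3)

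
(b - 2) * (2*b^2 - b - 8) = 2*b^3 - 5*b^2 - 6*b + 16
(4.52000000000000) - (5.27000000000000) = -0.750000000000000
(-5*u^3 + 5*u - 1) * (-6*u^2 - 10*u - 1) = 30*u^5 + 50*u^4 - 25*u^3 - 44*u^2 + 5*u + 1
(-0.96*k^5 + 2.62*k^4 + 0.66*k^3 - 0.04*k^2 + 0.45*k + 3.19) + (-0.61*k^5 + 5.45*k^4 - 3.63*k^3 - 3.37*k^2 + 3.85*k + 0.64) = -1.57*k^5 + 8.07*k^4 - 2.97*k^3 - 3.41*k^2 + 4.3*k + 3.83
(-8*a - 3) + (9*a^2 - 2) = 9*a^2 - 8*a - 5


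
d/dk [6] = 0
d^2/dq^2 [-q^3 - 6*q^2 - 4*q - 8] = -6*q - 12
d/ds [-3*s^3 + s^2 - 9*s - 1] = -9*s^2 + 2*s - 9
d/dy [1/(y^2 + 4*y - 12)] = 2*(-y - 2)/(y^2 + 4*y - 12)^2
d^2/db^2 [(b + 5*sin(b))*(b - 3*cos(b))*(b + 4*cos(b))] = -5*b^2*sin(b) - b^2*cos(b) - 4*b*sin(b) - 10*b*sin(2*b) + 20*b*cos(b) + 24*b*cos(2*b) + 6*b + 25*sin(b) + 24*sin(2*b) + 135*sin(3*b) + 2*cos(b) + 10*cos(2*b)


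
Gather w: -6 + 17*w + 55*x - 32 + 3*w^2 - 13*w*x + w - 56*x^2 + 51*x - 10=3*w^2 + w*(18 - 13*x) - 56*x^2 + 106*x - 48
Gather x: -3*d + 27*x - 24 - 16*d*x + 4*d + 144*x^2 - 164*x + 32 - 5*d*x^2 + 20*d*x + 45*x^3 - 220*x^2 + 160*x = d + 45*x^3 + x^2*(-5*d - 76) + x*(4*d + 23) + 8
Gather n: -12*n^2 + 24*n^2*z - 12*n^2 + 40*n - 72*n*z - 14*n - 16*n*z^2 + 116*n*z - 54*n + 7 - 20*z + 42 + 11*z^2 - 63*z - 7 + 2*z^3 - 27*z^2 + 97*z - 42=n^2*(24*z - 24) + n*(-16*z^2 + 44*z - 28) + 2*z^3 - 16*z^2 + 14*z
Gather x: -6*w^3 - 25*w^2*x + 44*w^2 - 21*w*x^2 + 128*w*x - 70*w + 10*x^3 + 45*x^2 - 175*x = -6*w^3 + 44*w^2 - 70*w + 10*x^3 + x^2*(45 - 21*w) + x*(-25*w^2 + 128*w - 175)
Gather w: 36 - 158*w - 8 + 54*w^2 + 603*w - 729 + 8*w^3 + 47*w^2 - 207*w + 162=8*w^3 + 101*w^2 + 238*w - 539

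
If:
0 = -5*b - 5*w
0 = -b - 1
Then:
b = -1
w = 1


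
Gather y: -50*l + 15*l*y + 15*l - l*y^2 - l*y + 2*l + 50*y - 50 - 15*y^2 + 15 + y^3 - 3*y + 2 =-33*l + y^3 + y^2*(-l - 15) + y*(14*l + 47) - 33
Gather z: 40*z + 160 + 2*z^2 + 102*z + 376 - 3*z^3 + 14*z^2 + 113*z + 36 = -3*z^3 + 16*z^2 + 255*z + 572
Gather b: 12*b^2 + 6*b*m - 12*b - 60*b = 12*b^2 + b*(6*m - 72)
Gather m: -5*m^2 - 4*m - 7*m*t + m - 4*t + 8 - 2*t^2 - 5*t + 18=-5*m^2 + m*(-7*t - 3) - 2*t^2 - 9*t + 26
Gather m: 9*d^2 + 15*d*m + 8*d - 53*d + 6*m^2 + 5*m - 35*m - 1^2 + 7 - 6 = 9*d^2 - 45*d + 6*m^2 + m*(15*d - 30)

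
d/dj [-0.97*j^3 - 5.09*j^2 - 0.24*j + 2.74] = -2.91*j^2 - 10.18*j - 0.24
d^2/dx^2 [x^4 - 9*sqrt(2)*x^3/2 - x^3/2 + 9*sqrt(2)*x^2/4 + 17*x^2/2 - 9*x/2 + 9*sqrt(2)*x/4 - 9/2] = 12*x^2 - 27*sqrt(2)*x - 3*x + 9*sqrt(2)/2 + 17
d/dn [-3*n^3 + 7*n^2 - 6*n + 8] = -9*n^2 + 14*n - 6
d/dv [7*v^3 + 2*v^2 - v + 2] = 21*v^2 + 4*v - 1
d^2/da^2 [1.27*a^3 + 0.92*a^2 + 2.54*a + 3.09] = 7.62*a + 1.84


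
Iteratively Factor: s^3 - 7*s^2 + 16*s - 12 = (s - 2)*(s^2 - 5*s + 6) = (s - 2)^2*(s - 3)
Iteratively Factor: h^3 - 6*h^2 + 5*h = (h)*(h^2 - 6*h + 5) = h*(h - 1)*(h - 5)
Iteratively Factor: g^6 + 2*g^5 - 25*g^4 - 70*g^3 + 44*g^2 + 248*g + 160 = (g + 2)*(g^5 - 25*g^3 - 20*g^2 + 84*g + 80) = (g - 2)*(g + 2)*(g^4 + 2*g^3 - 21*g^2 - 62*g - 40) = (g - 2)*(g + 1)*(g + 2)*(g^3 + g^2 - 22*g - 40) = (g - 5)*(g - 2)*(g + 1)*(g + 2)*(g^2 + 6*g + 8) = (g - 5)*(g - 2)*(g + 1)*(g + 2)^2*(g + 4)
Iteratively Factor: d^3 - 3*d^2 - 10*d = (d)*(d^2 - 3*d - 10) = d*(d + 2)*(d - 5)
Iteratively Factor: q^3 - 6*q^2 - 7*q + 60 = (q + 3)*(q^2 - 9*q + 20) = (q - 4)*(q + 3)*(q - 5)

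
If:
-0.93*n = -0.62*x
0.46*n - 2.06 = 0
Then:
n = 4.48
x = 6.72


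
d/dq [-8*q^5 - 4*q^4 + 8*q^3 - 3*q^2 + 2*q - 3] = -40*q^4 - 16*q^3 + 24*q^2 - 6*q + 2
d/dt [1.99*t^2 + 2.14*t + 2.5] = 3.98*t + 2.14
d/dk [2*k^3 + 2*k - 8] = 6*k^2 + 2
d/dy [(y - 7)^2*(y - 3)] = (y - 7)*(3*y - 13)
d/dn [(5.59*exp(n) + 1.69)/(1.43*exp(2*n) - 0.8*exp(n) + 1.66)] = (-7.9937*exp(2*n) - 4.8334*exp(n) + 10.6314)*exp(n)/(2.0449*exp(4*n) - 2.288*exp(3*n) + 5.3876*exp(2*n) - 2.656*exp(n) + 2.7556)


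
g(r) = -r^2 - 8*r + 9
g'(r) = -2*r - 8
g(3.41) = -29.91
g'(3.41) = -14.82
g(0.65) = 3.38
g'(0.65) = -9.30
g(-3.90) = 24.99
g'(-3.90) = -0.20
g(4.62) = -49.30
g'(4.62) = -17.24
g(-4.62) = 24.62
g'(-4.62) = 1.24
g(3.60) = -32.76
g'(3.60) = -15.20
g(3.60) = -32.76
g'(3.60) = -15.20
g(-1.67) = 19.57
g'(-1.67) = -4.66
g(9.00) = -144.00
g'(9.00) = -26.00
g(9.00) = -144.00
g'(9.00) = -26.00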